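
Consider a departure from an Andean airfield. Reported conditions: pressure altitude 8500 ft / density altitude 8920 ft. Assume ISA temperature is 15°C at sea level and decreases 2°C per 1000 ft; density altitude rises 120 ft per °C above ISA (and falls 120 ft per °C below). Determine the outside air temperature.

Density altitude − pressure altitude = 8920 − 8500 = +420 ft.
At 120 ft/°C that is an ISA deviation of 420/120 = +3.5°C.
ISA temperature at 8500 ft = 15 − 2 × (8500/1000) = -2°C.
OAT = ISA + deviation = -2 + (+3.5) = 1.5°C.

1.5°C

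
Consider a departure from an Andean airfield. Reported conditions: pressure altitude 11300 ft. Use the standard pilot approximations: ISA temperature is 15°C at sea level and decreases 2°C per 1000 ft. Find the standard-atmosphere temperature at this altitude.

-7.6°C

ISA temperature = 15 − 2 × (11300/1000) = 15 − 22.6 = -7.6°C.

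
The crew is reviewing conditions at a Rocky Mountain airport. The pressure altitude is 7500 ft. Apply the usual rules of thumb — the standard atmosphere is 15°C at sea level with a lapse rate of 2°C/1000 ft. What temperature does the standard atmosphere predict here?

0°C

ISA temperature = 15 − 2 × (7500/1000) = 15 − 15 = 0°C.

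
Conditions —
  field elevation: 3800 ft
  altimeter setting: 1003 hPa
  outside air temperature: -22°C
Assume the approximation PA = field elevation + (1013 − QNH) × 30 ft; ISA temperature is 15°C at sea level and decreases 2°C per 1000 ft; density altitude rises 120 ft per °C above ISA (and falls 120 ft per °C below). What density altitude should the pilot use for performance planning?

Pressure altitude = 3800 + (1013 − 1003) × 30 = 3800 + (+300) = 4100 ft.
ISA temperature at 4100 ft = 15 − 2 × (4100/1000) = 6.8°C.
ISA deviation = -22 − 6.8 = -28.8°C.
Density altitude = 4100 + 120 × (-28.8) = 644 ft.

644 ft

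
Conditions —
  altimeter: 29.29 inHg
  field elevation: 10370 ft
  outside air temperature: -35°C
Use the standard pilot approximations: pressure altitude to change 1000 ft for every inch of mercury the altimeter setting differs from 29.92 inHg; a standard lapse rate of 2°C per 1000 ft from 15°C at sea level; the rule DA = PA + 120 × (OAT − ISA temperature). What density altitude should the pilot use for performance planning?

Pressure altitude = 10370 + (29.92 − 29.29) × 1000 = 10370 + (+630) = 11000 ft.
ISA temperature at 11000 ft = 15 − 2 × (11000/1000) = -7°C.
ISA deviation = -35 − (-7) = -28°C.
Density altitude = 11000 + 120 × (-28) = 7640 ft.

7640 ft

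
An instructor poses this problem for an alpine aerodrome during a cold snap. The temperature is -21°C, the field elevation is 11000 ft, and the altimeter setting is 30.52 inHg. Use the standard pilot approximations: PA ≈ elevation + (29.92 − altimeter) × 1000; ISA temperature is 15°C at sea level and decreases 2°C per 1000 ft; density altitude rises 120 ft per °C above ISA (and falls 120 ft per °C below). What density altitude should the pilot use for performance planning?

Pressure altitude = 11000 + (29.92 − 30.52) × 1000 = 11000 + (-600) = 10400 ft.
ISA temperature at 10400 ft = 15 − 2 × (10400/1000) = -5.8°C.
ISA deviation = -21 − (-5.8) = -15.2°C.
Density altitude = 10400 + 120 × (-15.2) = 8576 ft.

8576 ft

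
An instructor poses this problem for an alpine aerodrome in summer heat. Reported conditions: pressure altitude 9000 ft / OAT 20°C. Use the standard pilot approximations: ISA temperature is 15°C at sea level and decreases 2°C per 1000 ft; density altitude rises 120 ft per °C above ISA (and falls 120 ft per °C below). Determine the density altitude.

11760 ft

ISA temperature at 9000 ft = 15 − 2 × (9000/1000) = -3°C.
ISA deviation = 20 − (-3) = +23°C.
Density altitude = 9000 + 120 × (23) = 9000 + (+2760) = 11760 ft.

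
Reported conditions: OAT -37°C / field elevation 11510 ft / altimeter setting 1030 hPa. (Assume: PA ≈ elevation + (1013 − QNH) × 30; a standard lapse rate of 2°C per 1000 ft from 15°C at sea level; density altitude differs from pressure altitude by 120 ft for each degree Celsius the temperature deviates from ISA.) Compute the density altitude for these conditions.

Pressure altitude = 11510 + (1013 − 1030) × 30 = 11510 + (-510) = 11000 ft.
ISA temperature at 11000 ft = 15 − 2 × (11000/1000) = -7°C.
ISA deviation = -37 − (-7) = -30°C.
Density altitude = 11000 + 120 × (-30) = 7400 ft.

7400 ft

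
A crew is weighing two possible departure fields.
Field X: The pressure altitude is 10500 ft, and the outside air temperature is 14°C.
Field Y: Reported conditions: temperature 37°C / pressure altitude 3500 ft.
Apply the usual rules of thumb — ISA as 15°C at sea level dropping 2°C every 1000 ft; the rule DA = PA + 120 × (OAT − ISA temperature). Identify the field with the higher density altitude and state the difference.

Field X by 5920 ft

Field X: ISA temp = -6°C, deviation +20°C, DA = 10500 + 120 × 20 = 12900 ft.
Field Y: ISA temp = 8°C, deviation +29°C, DA = 3500 + 120 × 29 = 6980 ft.
Field X is higher by 12900 − 6980 = 5920 ft.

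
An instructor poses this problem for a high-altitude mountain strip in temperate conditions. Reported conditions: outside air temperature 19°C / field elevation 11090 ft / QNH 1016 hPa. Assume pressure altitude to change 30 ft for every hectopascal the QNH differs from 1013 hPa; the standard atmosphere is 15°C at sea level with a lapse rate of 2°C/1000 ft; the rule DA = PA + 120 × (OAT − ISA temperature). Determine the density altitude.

14120 ft

Pressure altitude = 11090 + (1013 − 1016) × 30 = 11090 + (-90) = 11000 ft.
ISA temperature at 11000 ft = 15 − 2 × (11000/1000) = -7°C.
ISA deviation = 19 − (-7) = +26°C.
Density altitude = 11000 + 120 × (26) = 14120 ft.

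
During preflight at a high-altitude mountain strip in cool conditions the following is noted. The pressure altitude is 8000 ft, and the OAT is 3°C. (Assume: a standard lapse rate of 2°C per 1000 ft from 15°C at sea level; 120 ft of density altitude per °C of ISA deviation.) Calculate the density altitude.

8480 ft

ISA temperature at 8000 ft = 15 − 2 × (8000/1000) = -1°C.
ISA deviation = 3 − (-1) = +4°C.
Density altitude = 8000 + 120 × (4) = 8000 + (+480) = 8480 ft.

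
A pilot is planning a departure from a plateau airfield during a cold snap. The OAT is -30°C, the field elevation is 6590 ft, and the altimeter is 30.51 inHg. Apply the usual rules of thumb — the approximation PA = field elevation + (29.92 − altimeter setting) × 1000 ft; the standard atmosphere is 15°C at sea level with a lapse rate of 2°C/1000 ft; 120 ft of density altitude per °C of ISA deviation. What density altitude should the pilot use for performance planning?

Pressure altitude = 6590 + (29.92 − 30.51) × 1000 = 6590 + (-590) = 6000 ft.
ISA temperature at 6000 ft = 15 − 2 × (6000/1000) = 3°C.
ISA deviation = -30 − 3 = -33°C.
Density altitude = 6000 + 120 × (-33) = 2040 ft.

2040 ft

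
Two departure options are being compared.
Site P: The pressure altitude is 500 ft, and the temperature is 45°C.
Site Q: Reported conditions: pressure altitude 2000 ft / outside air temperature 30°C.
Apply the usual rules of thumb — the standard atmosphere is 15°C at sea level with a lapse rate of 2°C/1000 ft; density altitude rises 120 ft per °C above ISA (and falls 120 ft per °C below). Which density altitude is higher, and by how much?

Site Q by 60 ft

Site P: ISA temp = 14°C, deviation +31°C, DA = 500 + 120 × 31 = 4220 ft.
Site Q: ISA temp = 11°C, deviation +19°C, DA = 2000 + 120 × 19 = 4280 ft.
Site Q is higher by 4280 − 4220 = 60 ft.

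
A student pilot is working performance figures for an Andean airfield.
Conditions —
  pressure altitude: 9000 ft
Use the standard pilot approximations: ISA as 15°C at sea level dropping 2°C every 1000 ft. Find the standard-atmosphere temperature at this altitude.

ISA temperature = 15 − 2 × (9000/1000) = 15 − 18 = -3°C.

-3°C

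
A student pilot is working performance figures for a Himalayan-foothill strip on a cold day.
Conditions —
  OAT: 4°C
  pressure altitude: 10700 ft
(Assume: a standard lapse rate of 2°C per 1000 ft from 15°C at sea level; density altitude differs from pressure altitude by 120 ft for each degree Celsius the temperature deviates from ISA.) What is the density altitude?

11948 ft

ISA temperature at 10700 ft = 15 − 2 × (10700/1000) = -6.4°C.
ISA deviation = 4 − (-6.4) = +10.4°C.
Density altitude = 10700 + 120 × (10.4) = 10700 + (+1248) = 11948 ft.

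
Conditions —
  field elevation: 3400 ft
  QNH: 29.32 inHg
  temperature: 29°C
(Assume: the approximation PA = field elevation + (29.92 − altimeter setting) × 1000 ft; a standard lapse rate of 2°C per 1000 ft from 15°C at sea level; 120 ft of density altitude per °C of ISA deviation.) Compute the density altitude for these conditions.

6640 ft

Pressure altitude = 3400 + (29.92 − 29.32) × 1000 = 3400 + (+600) = 4000 ft.
ISA temperature at 4000 ft = 15 − 2 × (4000/1000) = 7°C.
ISA deviation = 29 − 7 = +22°C.
Density altitude = 4000 + 120 × (22) = 6640 ft.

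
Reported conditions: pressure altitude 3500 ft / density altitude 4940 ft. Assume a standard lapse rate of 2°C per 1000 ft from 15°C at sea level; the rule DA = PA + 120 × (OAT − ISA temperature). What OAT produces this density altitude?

Density altitude − pressure altitude = 4940 − 3500 = +1440 ft.
At 120 ft/°C that is an ISA deviation of 1440/120 = +12°C.
ISA temperature at 3500 ft = 15 − 2 × (3500/1000) = 8°C.
OAT = ISA + deviation = 8 + (+12) = 20°C.

20°C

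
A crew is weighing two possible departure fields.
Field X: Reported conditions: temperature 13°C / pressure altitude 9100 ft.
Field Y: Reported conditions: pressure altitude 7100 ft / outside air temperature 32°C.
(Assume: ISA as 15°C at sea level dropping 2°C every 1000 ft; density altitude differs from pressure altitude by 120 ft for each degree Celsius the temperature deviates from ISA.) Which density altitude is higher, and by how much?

Field X: ISA temp = -3.2°C, deviation +16.2°C, DA = 9100 + 120 × 16.2 = 11044 ft.
Field Y: ISA temp = 0.8°C, deviation +31.2°C, DA = 7100 + 120 × 31.2 = 10844 ft.
Field X is higher by 11044 − 10844 = 200 ft.

Field X by 200 ft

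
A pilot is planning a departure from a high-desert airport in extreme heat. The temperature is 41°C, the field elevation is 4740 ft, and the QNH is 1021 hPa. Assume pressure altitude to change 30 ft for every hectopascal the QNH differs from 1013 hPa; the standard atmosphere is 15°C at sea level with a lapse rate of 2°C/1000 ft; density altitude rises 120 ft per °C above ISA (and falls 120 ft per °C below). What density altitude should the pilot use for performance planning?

8700 ft

Pressure altitude = 4740 + (1013 − 1021) × 30 = 4740 + (-240) = 4500 ft.
ISA temperature at 4500 ft = 15 − 2 × (4500/1000) = 6°C.
ISA deviation = 41 − 6 = +35°C.
Density altitude = 4500 + 120 × (35) = 8700 ft.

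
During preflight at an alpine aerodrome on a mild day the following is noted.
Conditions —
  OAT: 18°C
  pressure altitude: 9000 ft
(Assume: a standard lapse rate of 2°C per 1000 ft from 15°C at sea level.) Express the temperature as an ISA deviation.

ISA+21°C

ISA temperature at 9000 ft = 15 − 2 × (9000/1000) = -3°C.
Deviation = OAT − ISA = 18 − (-3) = +21°C.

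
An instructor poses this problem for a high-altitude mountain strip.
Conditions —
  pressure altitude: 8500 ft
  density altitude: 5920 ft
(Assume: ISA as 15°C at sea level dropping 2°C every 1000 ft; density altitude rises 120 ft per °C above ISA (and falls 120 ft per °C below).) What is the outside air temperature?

Density altitude − pressure altitude = 5920 − 8500 = -2580 ft.
At 120 ft/°C that is an ISA deviation of -2580/120 = -21.5°C.
ISA temperature at 8500 ft = 15 − 2 × (8500/1000) = -2°C.
OAT = ISA + deviation = -2 + (-21.5) = -23.5°C.

-23.5°C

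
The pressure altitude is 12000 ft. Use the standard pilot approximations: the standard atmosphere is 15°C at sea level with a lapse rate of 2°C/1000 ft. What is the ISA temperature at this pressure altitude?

-9°C

ISA temperature = 15 − 2 × (12000/1000) = 15 − 24 = -9°C.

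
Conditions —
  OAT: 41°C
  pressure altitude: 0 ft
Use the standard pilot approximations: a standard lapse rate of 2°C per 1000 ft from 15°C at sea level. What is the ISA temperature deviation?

ISA+26°C

ISA temperature at 0 ft = 15 − 2 × (0/1000) = 15°C.
Deviation = OAT − ISA = 41 − 15 = +26°C.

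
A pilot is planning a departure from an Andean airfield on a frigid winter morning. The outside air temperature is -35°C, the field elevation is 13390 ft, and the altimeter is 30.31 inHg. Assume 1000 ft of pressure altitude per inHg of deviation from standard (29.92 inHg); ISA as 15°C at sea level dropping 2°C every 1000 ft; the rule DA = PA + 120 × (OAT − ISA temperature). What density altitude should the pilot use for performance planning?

Pressure altitude = 13390 + (29.92 − 30.31) × 1000 = 13390 + (-390) = 13000 ft.
ISA temperature at 13000 ft = 15 − 2 × (13000/1000) = -11°C.
ISA deviation = -35 − (-11) = -24°C.
Density altitude = 13000 + 120 × (-24) = 10120 ft.

10120 ft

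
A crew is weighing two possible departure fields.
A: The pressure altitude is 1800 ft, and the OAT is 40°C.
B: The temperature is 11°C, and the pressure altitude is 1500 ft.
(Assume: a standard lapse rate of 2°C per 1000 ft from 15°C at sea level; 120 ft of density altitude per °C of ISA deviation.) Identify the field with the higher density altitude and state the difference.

A by 3852 ft

A: ISA temp = 11.4°C, deviation +28.6°C, DA = 1800 + 120 × 28.6 = 5232 ft.
B: ISA temp = 12°C, deviation -1°C, DA = 1500 + 120 × (-1) = 1380 ft.
A is higher by 5232 − 1380 = 3852 ft.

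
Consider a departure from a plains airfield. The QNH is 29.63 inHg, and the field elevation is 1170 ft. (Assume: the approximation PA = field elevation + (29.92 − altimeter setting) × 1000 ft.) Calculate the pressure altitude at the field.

Pressure correction = (29.92 − 29.63) × 1000 = +290 ft.
Pressure altitude = 1170 + (+290) = 1460 ft.

1460 ft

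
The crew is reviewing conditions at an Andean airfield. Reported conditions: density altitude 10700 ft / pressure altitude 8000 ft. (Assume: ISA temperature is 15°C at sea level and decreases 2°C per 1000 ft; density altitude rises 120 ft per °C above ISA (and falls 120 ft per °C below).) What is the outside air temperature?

21.5°C

Density altitude − pressure altitude = 10700 − 8000 = +2700 ft.
At 120 ft/°C that is an ISA deviation of 2700/120 = +22.5°C.
ISA temperature at 8000 ft = 15 − 2 × (8000/1000) = -1°C.
OAT = ISA + deviation = -1 + (+22.5) = 21.5°C.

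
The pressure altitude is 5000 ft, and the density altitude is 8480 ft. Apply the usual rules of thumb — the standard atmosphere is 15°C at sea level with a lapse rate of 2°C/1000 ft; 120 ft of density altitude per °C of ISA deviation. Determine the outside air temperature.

Density altitude − pressure altitude = 8480 − 5000 = +3480 ft.
At 120 ft/°C that is an ISA deviation of 3480/120 = +29°C.
ISA temperature at 5000 ft = 15 − 2 × (5000/1000) = 5°C.
OAT = ISA + deviation = 5 + (+29) = 34°C.

34°C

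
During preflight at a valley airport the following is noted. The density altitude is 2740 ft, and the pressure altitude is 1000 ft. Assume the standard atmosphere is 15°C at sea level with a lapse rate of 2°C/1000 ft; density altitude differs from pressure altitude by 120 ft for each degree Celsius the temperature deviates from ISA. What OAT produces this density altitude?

27.5°C

Density altitude − pressure altitude = 2740 − 1000 = +1740 ft.
At 120 ft/°C that is an ISA deviation of 1740/120 = +14.5°C.
ISA temperature at 1000 ft = 15 − 2 × (1000/1000) = 13°C.
OAT = ISA + deviation = 13 + (+14.5) = 27.5°C.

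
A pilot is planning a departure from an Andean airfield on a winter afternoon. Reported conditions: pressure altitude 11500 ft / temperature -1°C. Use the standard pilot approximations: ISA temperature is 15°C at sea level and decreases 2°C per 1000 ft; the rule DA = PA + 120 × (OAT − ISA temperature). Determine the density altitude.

12340 ft

ISA temperature at 11500 ft = 15 − 2 × (11500/1000) = -8°C.
ISA deviation = -1 − (-8) = +7°C.
Density altitude = 11500 + 120 × (7) = 11500 + (+840) = 12340 ft.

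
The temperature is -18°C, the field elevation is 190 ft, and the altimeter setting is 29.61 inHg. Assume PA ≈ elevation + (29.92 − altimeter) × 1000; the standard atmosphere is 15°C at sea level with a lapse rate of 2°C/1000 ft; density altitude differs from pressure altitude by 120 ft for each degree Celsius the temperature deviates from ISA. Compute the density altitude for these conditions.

-3340 ft

Pressure altitude = 190 + (29.92 − 29.61) × 1000 = 190 + (+310) = 500 ft.
ISA temperature at 500 ft = 15 − 2 × (500/1000) = 14°C.
ISA deviation = -18 − 14 = -32°C.
Density altitude = 500 + 120 × (-32) = -3340 ft.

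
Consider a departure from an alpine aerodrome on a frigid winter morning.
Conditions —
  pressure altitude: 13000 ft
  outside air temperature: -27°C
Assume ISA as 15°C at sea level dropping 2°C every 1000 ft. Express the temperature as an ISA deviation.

ISA-16°C

ISA temperature at 13000 ft = 15 − 2 × (13000/1000) = -11°C.
Deviation = OAT − ISA = -27 − (-11) = -16°C.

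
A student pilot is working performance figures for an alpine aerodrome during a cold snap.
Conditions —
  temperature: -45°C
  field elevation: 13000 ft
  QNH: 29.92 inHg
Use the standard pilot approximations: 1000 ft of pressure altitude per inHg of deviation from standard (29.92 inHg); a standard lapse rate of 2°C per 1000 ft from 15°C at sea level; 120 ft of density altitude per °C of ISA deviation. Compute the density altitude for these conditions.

8920 ft

Pressure altitude = 13000 + (29.92 − 29.92) × 1000 = 13000 + (0) = 13000 ft.
ISA temperature at 13000 ft = 15 − 2 × (13000/1000) = -11°C.
ISA deviation = -45 − (-11) = -34°C.
Density altitude = 13000 + 120 × (-34) = 8920 ft.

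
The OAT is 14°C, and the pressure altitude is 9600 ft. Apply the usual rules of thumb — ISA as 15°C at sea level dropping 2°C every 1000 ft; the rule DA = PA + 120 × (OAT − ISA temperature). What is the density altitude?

ISA temperature at 9600 ft = 15 − 2 × (9600/1000) = -4.2°C.
ISA deviation = 14 − (-4.2) = +18.2°C.
Density altitude = 9600 + 120 × (18.2) = 9600 + (+2184) = 11784 ft.

11784 ft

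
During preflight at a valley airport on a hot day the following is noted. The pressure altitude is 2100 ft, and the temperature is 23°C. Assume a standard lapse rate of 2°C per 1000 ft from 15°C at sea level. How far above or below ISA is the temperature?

ISA temperature at 2100 ft = 15 − 2 × (2100/1000) = 10.8°C.
Deviation = OAT − ISA = 23 − 10.8 = +12.2°C.

ISA+12.2°C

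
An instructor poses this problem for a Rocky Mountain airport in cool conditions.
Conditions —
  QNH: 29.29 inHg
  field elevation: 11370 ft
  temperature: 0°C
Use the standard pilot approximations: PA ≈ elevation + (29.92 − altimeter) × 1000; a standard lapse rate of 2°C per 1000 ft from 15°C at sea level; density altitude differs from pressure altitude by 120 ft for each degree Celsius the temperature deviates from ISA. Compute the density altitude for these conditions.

Pressure altitude = 11370 + (29.92 − 29.29) × 1000 = 11370 + (+630) = 12000 ft.
ISA temperature at 12000 ft = 15 − 2 × (12000/1000) = -9°C.
ISA deviation = 0 − (-9) = +9°C.
Density altitude = 12000 + 120 × (9) = 13080 ft.

13080 ft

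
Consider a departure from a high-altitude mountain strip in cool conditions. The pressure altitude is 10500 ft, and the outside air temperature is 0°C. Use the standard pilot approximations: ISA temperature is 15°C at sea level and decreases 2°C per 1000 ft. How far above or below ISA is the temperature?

ISA temperature at 10500 ft = 15 − 2 × (10500/1000) = -6°C.
Deviation = OAT − ISA = 0 − (-6) = +6°C.

ISA+6°C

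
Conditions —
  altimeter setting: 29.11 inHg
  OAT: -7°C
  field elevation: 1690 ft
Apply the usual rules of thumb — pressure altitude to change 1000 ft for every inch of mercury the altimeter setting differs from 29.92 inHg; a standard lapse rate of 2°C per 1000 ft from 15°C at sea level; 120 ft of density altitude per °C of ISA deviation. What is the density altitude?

460 ft

Pressure altitude = 1690 + (29.92 − 29.11) × 1000 = 1690 + (+810) = 2500 ft.
ISA temperature at 2500 ft = 15 − 2 × (2500/1000) = 10°C.
ISA deviation = -7 − 10 = -17°C.
Density altitude = 2500 + 120 × (-17) = 460 ft.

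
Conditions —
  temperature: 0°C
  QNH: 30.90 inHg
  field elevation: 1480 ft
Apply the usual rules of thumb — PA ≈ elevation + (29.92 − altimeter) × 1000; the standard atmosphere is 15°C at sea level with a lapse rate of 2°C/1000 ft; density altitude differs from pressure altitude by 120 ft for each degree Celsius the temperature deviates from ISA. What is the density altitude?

Pressure altitude = 1480 + (29.92 − 30.90) × 1000 = 1480 + (-980) = 500 ft.
ISA temperature at 500 ft = 15 − 2 × (500/1000) = 14°C.
ISA deviation = 0 − 14 = -14°C.
Density altitude = 500 + 120 × (-14) = -1180 ft.

-1180 ft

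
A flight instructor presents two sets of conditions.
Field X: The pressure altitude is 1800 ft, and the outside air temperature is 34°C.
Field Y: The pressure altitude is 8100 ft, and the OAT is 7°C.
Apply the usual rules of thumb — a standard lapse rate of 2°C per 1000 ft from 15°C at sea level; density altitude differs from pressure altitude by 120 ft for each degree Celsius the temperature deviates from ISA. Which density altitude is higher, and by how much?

Field Y by 4572 ft

Field X: ISA temp = 11.4°C, deviation +22.6°C, DA = 1800 + 120 × 22.6 = 4512 ft.
Field Y: ISA temp = -1.2°C, deviation +8.2°C, DA = 8100 + 120 × 8.2 = 9084 ft.
Field Y is higher by 9084 − 4512 = 4572 ft.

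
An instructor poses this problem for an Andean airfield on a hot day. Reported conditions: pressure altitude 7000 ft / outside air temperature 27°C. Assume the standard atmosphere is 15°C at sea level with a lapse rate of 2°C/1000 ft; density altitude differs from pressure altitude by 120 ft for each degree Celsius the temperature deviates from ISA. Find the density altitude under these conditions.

ISA temperature at 7000 ft = 15 − 2 × (7000/1000) = 1°C.
ISA deviation = 27 − 1 = +26°C.
Density altitude = 7000 + 120 × (26) = 7000 + (+3120) = 10120 ft.

10120 ft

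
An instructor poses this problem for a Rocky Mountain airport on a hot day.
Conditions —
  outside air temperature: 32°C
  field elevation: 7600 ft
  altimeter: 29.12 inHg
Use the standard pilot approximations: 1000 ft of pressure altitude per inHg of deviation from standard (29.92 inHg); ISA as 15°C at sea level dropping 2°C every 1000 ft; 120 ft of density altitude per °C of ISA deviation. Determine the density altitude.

12456 ft

Pressure altitude = 7600 + (29.92 − 29.12) × 1000 = 7600 + (+800) = 8400 ft.
ISA temperature at 8400 ft = 15 − 2 × (8400/1000) = -1.8°C.
ISA deviation = 32 − (-1.8) = +33.8°C.
Density altitude = 8400 + 120 × (33.8) = 12456 ft.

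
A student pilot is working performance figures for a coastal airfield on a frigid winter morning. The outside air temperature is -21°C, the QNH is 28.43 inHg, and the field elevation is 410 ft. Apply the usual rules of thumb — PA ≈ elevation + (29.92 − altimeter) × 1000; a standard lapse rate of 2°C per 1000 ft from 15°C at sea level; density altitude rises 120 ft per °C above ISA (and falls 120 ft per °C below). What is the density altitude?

-1964 ft

Pressure altitude = 410 + (29.92 − 28.43) × 1000 = 410 + (+1490) = 1900 ft.
ISA temperature at 1900 ft = 15 − 2 × (1900/1000) = 11.2°C.
ISA deviation = -21 − 11.2 = -32.2°C.
Density altitude = 1900 + 120 × (-32.2) = -1964 ft.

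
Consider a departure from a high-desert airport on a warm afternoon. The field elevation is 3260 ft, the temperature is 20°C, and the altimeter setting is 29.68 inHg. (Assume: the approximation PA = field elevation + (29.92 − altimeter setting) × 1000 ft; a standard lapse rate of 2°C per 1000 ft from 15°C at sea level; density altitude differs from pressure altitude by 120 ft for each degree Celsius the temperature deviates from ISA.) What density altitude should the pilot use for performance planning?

4940 ft

Pressure altitude = 3260 + (29.92 − 29.68) × 1000 = 3260 + (+240) = 3500 ft.
ISA temperature at 3500 ft = 15 − 2 × (3500/1000) = 8°C.
ISA deviation = 20 − 8 = +12°C.
Density altitude = 3500 + 120 × (12) = 4940 ft.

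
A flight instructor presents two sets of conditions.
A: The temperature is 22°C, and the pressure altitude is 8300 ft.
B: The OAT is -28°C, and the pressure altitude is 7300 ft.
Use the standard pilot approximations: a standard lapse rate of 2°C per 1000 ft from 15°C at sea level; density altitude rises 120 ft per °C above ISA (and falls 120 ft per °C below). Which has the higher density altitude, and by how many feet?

A by 7240 ft

A: ISA temp = -1.6°C, deviation +23.6°C, DA = 8300 + 120 × 23.6 = 11132 ft.
B: ISA temp = 0.4°C, deviation -28.4°C, DA = 7300 + 120 × (-28.4) = 3892 ft.
A is higher by 11132 − 3892 = 7240 ft.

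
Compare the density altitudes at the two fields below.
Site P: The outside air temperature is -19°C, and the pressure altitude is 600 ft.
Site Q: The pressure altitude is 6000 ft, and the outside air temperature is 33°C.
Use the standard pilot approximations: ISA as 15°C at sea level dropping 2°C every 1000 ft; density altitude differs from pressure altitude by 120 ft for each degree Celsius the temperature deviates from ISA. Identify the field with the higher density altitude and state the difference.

Site Q by 12936 ft

Site P: ISA temp = 13.8°C, deviation -32.8°C, DA = 600 + 120 × (-32.8) = -3336 ft.
Site Q: ISA temp = 3°C, deviation +30°C, DA = 6000 + 120 × 30 = 9600 ft.
Site Q is higher by 9600 − (-3336) = 12936 ft.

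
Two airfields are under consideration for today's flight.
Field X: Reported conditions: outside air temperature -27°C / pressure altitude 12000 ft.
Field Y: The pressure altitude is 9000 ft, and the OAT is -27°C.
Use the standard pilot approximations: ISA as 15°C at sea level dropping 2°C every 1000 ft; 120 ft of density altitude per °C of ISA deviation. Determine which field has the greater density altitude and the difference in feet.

Field X by 3720 ft

Field X: ISA temp = -9°C, deviation -18°C, DA = 12000 + 120 × (-18) = 9840 ft.
Field Y: ISA temp = -3°C, deviation -24°C, DA = 9000 + 120 × (-24) = 6120 ft.
Field X is higher by 9840 − 6120 = 3720 ft.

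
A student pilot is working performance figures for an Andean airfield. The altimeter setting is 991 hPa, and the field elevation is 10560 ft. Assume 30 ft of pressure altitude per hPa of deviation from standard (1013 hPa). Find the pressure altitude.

Pressure correction = (1013 − 991) × 30 = +660 ft.
Pressure altitude = 10560 + (+660) = 11220 ft.

11220 ft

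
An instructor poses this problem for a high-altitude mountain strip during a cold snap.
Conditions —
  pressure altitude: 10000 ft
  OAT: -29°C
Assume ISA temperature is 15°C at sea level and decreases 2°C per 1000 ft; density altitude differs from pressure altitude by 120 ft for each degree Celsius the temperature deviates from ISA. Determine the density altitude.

ISA temperature at 10000 ft = 15 − 2 × (10000/1000) = -5°C.
ISA deviation = -29 − (-5) = -24°C.
Density altitude = 10000 + 120 × (-24) = 10000 + (-2880) = 7120 ft.

7120 ft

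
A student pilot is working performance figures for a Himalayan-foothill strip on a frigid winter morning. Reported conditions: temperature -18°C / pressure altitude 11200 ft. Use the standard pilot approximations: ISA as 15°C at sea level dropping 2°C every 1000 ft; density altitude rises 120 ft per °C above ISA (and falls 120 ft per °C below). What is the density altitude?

ISA temperature at 11200 ft = 15 − 2 × (11200/1000) = -7.4°C.
ISA deviation = -18 − (-7.4) = -10.6°C.
Density altitude = 11200 + 120 × (-10.6) = 11200 + (-1272) = 9928 ft.

9928 ft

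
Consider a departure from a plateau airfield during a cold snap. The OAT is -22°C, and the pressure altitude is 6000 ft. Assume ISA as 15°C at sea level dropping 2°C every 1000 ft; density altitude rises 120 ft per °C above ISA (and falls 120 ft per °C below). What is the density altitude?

3000 ft

ISA temperature at 6000 ft = 15 − 2 × (6000/1000) = 3°C.
ISA deviation = -22 − 3 = -25°C.
Density altitude = 6000 + 120 × (-25) = 6000 + (-3000) = 3000 ft.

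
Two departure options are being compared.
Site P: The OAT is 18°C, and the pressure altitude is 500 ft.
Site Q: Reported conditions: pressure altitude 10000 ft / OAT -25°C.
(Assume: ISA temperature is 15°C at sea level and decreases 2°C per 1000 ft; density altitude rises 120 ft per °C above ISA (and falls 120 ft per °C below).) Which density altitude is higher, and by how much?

Site Q by 6620 ft

Site P: ISA temp = 14°C, deviation +4°C, DA = 500 + 120 × 4 = 980 ft.
Site Q: ISA temp = -5°C, deviation -20°C, DA = 10000 + 120 × (-20) = 7600 ft.
Site Q is higher by 7600 − 980 = 6620 ft.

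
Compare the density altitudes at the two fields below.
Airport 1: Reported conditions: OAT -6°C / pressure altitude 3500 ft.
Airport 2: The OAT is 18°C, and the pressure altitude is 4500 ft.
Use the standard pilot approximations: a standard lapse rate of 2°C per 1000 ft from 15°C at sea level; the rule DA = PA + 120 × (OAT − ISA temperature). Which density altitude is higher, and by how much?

Airport 2 by 4120 ft

Airport 1: ISA temp = 8°C, deviation -14°C, DA = 3500 + 120 × (-14) = 1820 ft.
Airport 2: ISA temp = 6°C, deviation +12°C, DA = 4500 + 120 × 12 = 5940 ft.
Airport 2 is higher by 5940 − 1820 = 4120 ft.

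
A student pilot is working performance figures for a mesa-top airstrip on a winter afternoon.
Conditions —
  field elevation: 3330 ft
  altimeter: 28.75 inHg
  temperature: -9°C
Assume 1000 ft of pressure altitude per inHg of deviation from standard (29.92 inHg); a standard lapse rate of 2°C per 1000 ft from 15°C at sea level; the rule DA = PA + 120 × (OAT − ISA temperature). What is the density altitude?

2700 ft

Pressure altitude = 3330 + (29.92 − 28.75) × 1000 = 3330 + (+1170) = 4500 ft.
ISA temperature at 4500 ft = 15 − 2 × (4500/1000) = 6°C.
ISA deviation = -9 − 6 = -15°C.
Density altitude = 4500 + 120 × (-15) = 2700 ft.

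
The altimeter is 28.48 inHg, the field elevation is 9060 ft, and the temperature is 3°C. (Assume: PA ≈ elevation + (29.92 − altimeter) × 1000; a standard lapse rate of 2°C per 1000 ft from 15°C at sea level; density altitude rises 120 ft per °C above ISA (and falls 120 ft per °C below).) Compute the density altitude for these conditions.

11580 ft

Pressure altitude = 9060 + (29.92 − 28.48) × 1000 = 9060 + (+1440) = 10500 ft.
ISA temperature at 10500 ft = 15 − 2 × (10500/1000) = -6°C.
ISA deviation = 3 − (-6) = +9°C.
Density altitude = 10500 + 120 × (9) = 11580 ft.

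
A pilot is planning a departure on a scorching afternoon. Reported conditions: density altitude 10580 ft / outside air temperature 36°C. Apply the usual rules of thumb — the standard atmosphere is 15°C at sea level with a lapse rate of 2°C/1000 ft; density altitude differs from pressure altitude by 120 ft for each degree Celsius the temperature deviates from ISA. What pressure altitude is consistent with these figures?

6500 ft

DA = PA + 120 × (OAT − (15 − 2·PA/1000)) = PA + 120·OAT − 1800 + 0.24·PA = 1.24·PA + 120·OAT − 1800.
So 1.24·PA = 10580 − 120 × 36 + 1800 = 8060.
PA = 8060 / 1.24 = 6500 ft.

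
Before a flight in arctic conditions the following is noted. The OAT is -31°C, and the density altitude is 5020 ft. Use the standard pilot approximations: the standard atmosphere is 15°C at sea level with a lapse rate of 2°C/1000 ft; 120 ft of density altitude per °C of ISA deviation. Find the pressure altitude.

DA = PA + 120 × (OAT − (15 − 2·PA/1000)) = PA + 120·OAT − 1800 + 0.24·PA = 1.24·PA + 120·OAT − 1800.
So 1.24·PA = 5020 − 120 × (-31) + 1800 = 10540.
PA = 10540 / 1.24 = 8500 ft.

8500 ft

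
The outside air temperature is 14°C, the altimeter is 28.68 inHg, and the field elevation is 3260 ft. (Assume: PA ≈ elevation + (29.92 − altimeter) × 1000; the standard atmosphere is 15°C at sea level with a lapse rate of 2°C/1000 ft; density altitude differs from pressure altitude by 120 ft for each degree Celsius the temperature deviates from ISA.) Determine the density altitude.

Pressure altitude = 3260 + (29.92 − 28.68) × 1000 = 3260 + (+1240) = 4500 ft.
ISA temperature at 4500 ft = 15 − 2 × (4500/1000) = 6°C.
ISA deviation = 14 − 6 = +8°C.
Density altitude = 4500 + 120 × (8) = 5460 ft.

5460 ft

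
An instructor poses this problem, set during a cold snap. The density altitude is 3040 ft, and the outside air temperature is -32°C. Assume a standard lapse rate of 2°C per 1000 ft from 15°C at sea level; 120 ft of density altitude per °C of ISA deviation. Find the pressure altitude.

DA = PA + 120 × (OAT − (15 − 2·PA/1000)) = PA + 120·OAT − 1800 + 0.24·PA = 1.24·PA + 120·OAT − 1800.
So 1.24·PA = 3040 − 120 × (-32) + 1800 = 8680.
PA = 8680 / 1.24 = 7000 ft.

7000 ft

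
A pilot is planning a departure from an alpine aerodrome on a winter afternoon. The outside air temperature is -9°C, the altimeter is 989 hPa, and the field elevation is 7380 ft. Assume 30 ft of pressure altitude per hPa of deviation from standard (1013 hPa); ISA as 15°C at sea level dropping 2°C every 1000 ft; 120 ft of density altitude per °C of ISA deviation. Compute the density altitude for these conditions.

7164 ft

Pressure altitude = 7380 + (1013 − 989) × 30 = 7380 + (+720) = 8100 ft.
ISA temperature at 8100 ft = 15 − 2 × (8100/1000) = -1.2°C.
ISA deviation = -9 − (-1.2) = -7.8°C.
Density altitude = 8100 + 120 × (-7.8) = 7164 ft.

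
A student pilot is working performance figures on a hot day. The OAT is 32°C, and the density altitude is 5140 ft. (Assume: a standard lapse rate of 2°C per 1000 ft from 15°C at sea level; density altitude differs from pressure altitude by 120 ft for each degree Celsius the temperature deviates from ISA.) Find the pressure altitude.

2500 ft

DA = PA + 120 × (OAT − (15 − 2·PA/1000)) = PA + 120·OAT − 1800 + 0.24·PA = 1.24·PA + 120·OAT − 1800.
So 1.24·PA = 5140 − 120 × 32 + 1800 = 3100.
PA = 3100 / 1.24 = 2500 ft.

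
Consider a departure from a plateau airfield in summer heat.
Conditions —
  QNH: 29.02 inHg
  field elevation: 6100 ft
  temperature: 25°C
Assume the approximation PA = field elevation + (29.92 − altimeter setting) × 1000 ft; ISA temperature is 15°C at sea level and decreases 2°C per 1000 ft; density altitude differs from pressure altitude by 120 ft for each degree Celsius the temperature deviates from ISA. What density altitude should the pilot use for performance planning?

9880 ft

Pressure altitude = 6100 + (29.92 − 29.02) × 1000 = 6100 + (+900) = 7000 ft.
ISA temperature at 7000 ft = 15 − 2 × (7000/1000) = 1°C.
ISA deviation = 25 − 1 = +24°C.
Density altitude = 7000 + 120 × (24) = 9880 ft.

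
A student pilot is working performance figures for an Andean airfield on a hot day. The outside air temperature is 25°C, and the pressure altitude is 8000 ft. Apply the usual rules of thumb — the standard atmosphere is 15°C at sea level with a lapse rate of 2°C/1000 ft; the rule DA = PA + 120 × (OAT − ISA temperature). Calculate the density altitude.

ISA temperature at 8000 ft = 15 − 2 × (8000/1000) = -1°C.
ISA deviation = 25 − (-1) = +26°C.
Density altitude = 8000 + 120 × (26) = 8000 + (+3120) = 11120 ft.

11120 ft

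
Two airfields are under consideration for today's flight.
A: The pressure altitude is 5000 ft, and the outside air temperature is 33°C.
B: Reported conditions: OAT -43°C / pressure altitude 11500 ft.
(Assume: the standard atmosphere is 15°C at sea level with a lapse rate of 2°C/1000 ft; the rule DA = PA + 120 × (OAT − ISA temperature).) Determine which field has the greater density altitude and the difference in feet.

A: ISA temp = 5°C, deviation +28°C, DA = 5000 + 120 × 28 = 8360 ft.
B: ISA temp = -8°C, deviation -35°C, DA = 11500 + 120 × (-35) = 7300 ft.
A is higher by 8360 − 7300 = 1060 ft.

A by 1060 ft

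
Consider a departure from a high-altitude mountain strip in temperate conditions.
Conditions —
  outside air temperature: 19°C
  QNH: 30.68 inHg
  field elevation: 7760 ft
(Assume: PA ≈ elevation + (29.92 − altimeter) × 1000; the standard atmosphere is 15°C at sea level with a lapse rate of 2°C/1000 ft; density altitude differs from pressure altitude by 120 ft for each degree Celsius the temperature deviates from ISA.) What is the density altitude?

9160 ft

Pressure altitude = 7760 + (29.92 − 30.68) × 1000 = 7760 + (-760) = 7000 ft.
ISA temperature at 7000 ft = 15 − 2 × (7000/1000) = 1°C.
ISA deviation = 19 − 1 = +18°C.
Density altitude = 7000 + 120 × (18) = 9160 ft.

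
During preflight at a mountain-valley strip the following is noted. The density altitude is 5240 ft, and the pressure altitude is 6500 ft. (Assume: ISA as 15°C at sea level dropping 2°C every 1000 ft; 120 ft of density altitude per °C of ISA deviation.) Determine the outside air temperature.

Density altitude − pressure altitude = 5240 − 6500 = -1260 ft.
At 120 ft/°C that is an ISA deviation of -1260/120 = -10.5°C.
ISA temperature at 6500 ft = 15 − 2 × (6500/1000) = 2°C.
OAT = ISA + deviation = 2 + (-10.5) = -8.5°C.

-8.5°C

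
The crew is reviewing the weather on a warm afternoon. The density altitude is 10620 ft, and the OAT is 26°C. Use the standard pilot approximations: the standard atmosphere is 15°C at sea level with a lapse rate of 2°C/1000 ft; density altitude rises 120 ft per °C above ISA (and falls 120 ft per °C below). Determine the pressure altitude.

DA = PA + 120 × (OAT − (15 − 2·PA/1000)) = PA + 120·OAT − 1800 + 0.24·PA = 1.24·PA + 120·OAT − 1800.
So 1.24·PA = 10620 − 120 × 26 + 1800 = 9300.
PA = 9300 / 1.24 = 7500 ft.

7500 ft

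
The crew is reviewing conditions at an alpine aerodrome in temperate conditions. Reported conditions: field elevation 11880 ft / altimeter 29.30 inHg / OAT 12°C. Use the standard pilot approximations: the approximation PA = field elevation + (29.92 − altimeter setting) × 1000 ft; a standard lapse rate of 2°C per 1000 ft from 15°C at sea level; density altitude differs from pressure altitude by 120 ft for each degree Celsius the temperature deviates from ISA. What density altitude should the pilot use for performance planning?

15140 ft

Pressure altitude = 11880 + (29.92 − 29.30) × 1000 = 11880 + (+620) = 12500 ft.
ISA temperature at 12500 ft = 15 − 2 × (12500/1000) = -10°C.
ISA deviation = 12 − (-10) = +22°C.
Density altitude = 12500 + 120 × (22) = 15140 ft.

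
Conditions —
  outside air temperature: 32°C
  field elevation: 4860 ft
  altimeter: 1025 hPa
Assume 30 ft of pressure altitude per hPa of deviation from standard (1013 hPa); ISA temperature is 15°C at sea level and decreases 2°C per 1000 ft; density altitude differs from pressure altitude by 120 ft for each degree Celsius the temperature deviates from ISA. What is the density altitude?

Pressure altitude = 4860 + (1013 − 1025) × 30 = 4860 + (-360) = 4500 ft.
ISA temperature at 4500 ft = 15 − 2 × (4500/1000) = 6°C.
ISA deviation = 32 − 6 = +26°C.
Density altitude = 4500 + 120 × (26) = 7620 ft.

7620 ft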